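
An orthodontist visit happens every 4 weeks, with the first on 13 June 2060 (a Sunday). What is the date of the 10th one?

20 February 2061

The 10th occurrence is 9 intervals after the first: 9 × 28 = 252 days after 13 June 2060.
June has 30 days — 17 days to the end of June leaves 235.
July has 31 days (204 left).
August has 31 days (173 left).
September has 30 days (143 left).
October has 31 days (112 left).
November has 30 days (82 left).
December has 31 days (51 left).
January has 31 days (20 left).
20 days into February → 20 February 2061.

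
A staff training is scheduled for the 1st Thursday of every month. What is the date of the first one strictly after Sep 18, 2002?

Oct 3, 2002

Sep 2002 starts on a Sunday, so its 1st Thursday is Sep 5, 2002 (4 days in).
That is not after Sep 18, 2002, so look at Oct 2002.
Oct 2002 starts on a Tuesday, so its 1st Thursday is Oct 3, 2002 (2 days in).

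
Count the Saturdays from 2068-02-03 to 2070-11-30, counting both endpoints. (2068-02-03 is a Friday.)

2068-02-03 is a Friday; the first Saturday on or after it is 2068-02-04 (1 day later).
From 2068-02-04 to 2070-11-30: 331 + 365 + 334 = 1030 days (rest of 2068, 2069, to 2070-11-30 in 2070).
1030 ÷ 7 = 147 full weeks with remainder 1, so 147 more Saturdays after the first → 148.

148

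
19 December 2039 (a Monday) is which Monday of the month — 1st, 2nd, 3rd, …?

3rd

Day 19 falls in week ⌈19/7⌉ of the month.
Days 1–7 hold the 1st Monday, 8–14 the 2nd, 15–21 the 3rd, 22–28 the 4th, 29–31 the 5th.
19 is in the range for the 3rd.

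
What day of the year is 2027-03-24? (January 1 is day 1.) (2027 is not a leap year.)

83

Days in months before March: 31 + 28 = 59.
Plus 24 days into March → day 83.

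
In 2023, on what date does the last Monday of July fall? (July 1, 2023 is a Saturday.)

July 2023 begins on a Saturday, so the first Monday is July 3 (2 days later).
July 2023 has 31 days. Adding weeks: 3, 10, 17, 24, 31 — the last one ≤ 31 is the 31st.

31 July 2023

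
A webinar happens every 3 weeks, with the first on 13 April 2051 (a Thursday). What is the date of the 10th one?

19 October 2051

The 10th occurrence is 9 intervals after the first: 9 × 21 = 189 days after 13 April 2051.
April has 30 days — 17 days to the end of April leaves 172.
May has 31 days (141 left).
June has 30 days (111 left).
July has 31 days (80 left).
August has 31 days (49 left).
September has 30 days (19 left).
19 days into October → 19 October 2051.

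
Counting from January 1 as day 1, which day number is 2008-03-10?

Days in months before March: 31 + 29 = 60.
Plus 10 days into March → day 70.

70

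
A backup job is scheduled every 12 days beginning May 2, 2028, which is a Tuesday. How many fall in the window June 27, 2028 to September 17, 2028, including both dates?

Occurrences land 12·i days after May 2, 2028 for i = 0, 1, 2, …
June 27, 2028 is 56 days after the start; 56 ÷ 12 = 4 remainder 8; since the remainder is 8, round up to i = 5. First occurrence in the window: #6 on July 1, 2028 (5×12 = 60 days in).
September 17, 2028 is 138 days after the start; 138 ÷ 12 = 11 remainder 6. Last occurrence in the window: #12 on September 11, 2028.
Occurrences #6 through #12: 7 in total.

7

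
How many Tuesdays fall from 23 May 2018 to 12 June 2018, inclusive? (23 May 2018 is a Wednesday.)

3

23 May 2018 is a Wednesday; the first Tuesday on or after it is 29 May 2018 (6 days later).
From 29 May 2018 to 12 June 2018: 2 + 12 = 14 days (rest of May, June).
14 ÷ 7 = 2 full weeks with remainder 0, so 2 more Tuesdays after the first → 3.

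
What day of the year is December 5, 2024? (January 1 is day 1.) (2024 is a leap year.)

Days in months before December: 31 + 29 + 31 + 30 + 31 + 30 + 31 + 31 + 30 + 31 + 30 = 335.
Plus 5 days into December → day 340.

340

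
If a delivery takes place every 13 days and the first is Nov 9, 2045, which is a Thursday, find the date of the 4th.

The 4th occurrence is 3 intervals after the first: 3 × 13 = 39 days after Nov 9, 2045.
Nov has 30 days — 21 days to the end of Nov leaves 18.
18 days into Dec → Dec 18, 2045.

Dec 18, 2045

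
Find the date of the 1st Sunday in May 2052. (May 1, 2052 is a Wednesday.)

May 5, 2052

May 2052 begins on a Wednesday, so the first Sunday is May 5 (4 days later).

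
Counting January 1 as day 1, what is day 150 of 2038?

30 May 2038

January has 31 days (150 − 31 = 119 remain).
February has 28 days (119 − 28 = 91 remain).
March has 31 days (91 − 31 = 60 remain).
April has 30 days (60 − 30 = 30 remain).
30 into May → May 30.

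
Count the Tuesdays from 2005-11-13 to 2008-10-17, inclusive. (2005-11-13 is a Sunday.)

153

2005-11-13 is a Sunday; the first Tuesday on or after it is 2005-11-15 (2 days later).
From 2005-11-15 to 2008-10-17: 46 + 365 + 365 + 291 = 1067 days (rest of 2005, 2006, 2007, to 2008-10-17 in 2008).
1067 ÷ 7 = 152 full weeks with remainder 3, so 152 more Tuesdays after the first → 153.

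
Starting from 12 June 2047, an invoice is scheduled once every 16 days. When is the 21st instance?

27 April 2048

The 21st occurrence is 20 intervals after the first: 20 × 16 = 320 days after 12 June 2047.
June has 30 days — 18 days to the end of June leaves 302.
July has 31 days (271 left).
August has 31 days (240 left).
September has 30 days (210 left).
October has 31 days (179 left).
November has 30 days (149 left).
December has 31 days (118 left).
January has 31 days (87 left).
February has 29 days (58 left).
March has 31 days (27 left).
27 days into April → 27 April 2048.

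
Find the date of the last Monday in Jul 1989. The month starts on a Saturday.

Jul 31, 1989

Jul 1989 begins on a Saturday, so the first Monday is Jul 3 (2 days later).
Jul 1989 has 31 days. Adding weeks: 3, 10, 17, 24, 31 — the last one ≤ 31 is the 31st.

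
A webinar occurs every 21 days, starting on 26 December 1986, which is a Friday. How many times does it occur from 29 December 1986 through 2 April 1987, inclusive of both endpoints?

4

Occurrences land 21·i days after 26 December 1986 for i = 0, 1, 2, …
29 December 1986 is 3 days after the start; 3 ÷ 21 = 0 remainder 3; since the remainder is 3, round up to i = 1. First occurrence in the window: #2 on 16 January 1987 (1×21 = 21 days in).
2 April 1987 is 97 days after the start; 97 ÷ 21 = 4 remainder 13. Last occurrence in the window: #5 on 20 March 1987.
Occurrences #2 through #5: 4 in total.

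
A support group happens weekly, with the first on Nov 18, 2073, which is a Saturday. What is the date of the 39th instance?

Aug 11, 2074

The 39th occurrence is 38 intervals after the first: 38 × 7 = 266 days after Nov 18, 2073.
Nov has 30 days — 12 days to the end of Nov leaves 254.
Dec has 31 days (223 left).
Jan has 31 days (192 left).
Feb has 28 days (164 left).
Mar has 31 days (133 left).
Apr has 30 days (103 left).
May has 31 days (72 left).
Jun has 30 days (42 left).
Jul has 31 days (11 left).
11 days into Aug → Aug 11, 2074.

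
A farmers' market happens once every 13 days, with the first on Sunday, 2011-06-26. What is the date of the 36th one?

2012-09-23

The 36th occurrence is 35 intervals after the first: 35 × 13 = 455 days after 2011-06-26.
June has 30 days — 4 days to the end of June leaves 451.
From end of June to end of 2011 is 184 days (267 left).
January has 31 days (236 left).
February has 29 days (207 left).
March has 31 days (176 left).
April has 30 days (146 left).
May has 31 days (115 left).
June has 30 days (85 left).
July has 31 days (54 left).
August has 31 days (23 left).
23 days into September → 2012-09-23.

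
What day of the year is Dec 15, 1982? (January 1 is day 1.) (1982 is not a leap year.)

Days in months before Dec: 31 + 28 + 31 + 30 + 31 + 30 + 31 + 31 + 30 + 31 + 30 = 334.
Plus 15 days into Dec → day 349.

349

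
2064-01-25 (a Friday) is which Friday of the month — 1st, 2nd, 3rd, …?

4th

Day 25 falls in week ⌈25/7⌉ of the month.
Days 1–7 hold the 1st Friday, 8–14 the 2nd, 15–21 the 3rd, 22–28 the 4th, 29–31 the 5th.
25 is in the range for the 4th.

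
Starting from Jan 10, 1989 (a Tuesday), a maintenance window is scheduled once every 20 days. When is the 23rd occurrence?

The 23rd occurrence is 22 intervals after the first: 22 × 20 = 440 days after Jan 10, 1989.
Jan has 31 days — 21 days to the end of Jan leaves 419.
From end of Jan to end of 1989 is 334 days (85 left).
Jan has 31 days (54 left).
Feb has 28 days (26 left).
26 days into Mar → Mar 26, 1990.

Mar 26, 1990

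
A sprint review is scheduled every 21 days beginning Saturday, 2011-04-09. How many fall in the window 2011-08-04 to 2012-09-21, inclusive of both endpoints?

20

Occurrences land 21·i days after 2011-04-09 for i = 0, 1, 2, …
2011-08-04 is 117 days after the start; 117 ÷ 21 = 5 remainder 12; since the remainder is 12, round up to i = 6. First occurrence in the window: #7 on 2011-08-13 (6×21 = 126 days in).
2012-09-21 is 531 days after the start; 531 ÷ 21 = 25 remainder 6. Last occurrence in the window: #26 on 2012-09-15.
Occurrences #7 through #26: 20 in total.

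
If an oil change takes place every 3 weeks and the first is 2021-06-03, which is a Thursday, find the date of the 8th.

2021-10-28

The 8th occurrence is 7 intervals after the first: 7 × 21 = 147 days after 2021-06-03.
June has 30 days — 27 days to the end of June leaves 120.
July has 31 days (89 left).
August has 31 days (58 left).
September has 30 days (28 left).
28 days into October → 2021-10-28.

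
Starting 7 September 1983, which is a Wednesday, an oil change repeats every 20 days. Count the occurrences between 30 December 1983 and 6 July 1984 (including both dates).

Occurrences land 20·i days after 7 September 1983 for i = 0, 1, 2, …
30 December 1983 is 114 days after the start; 114 ÷ 20 = 5 remainder 14; since the remainder is 14, round up to i = 6. First occurrence in the window: #7 on 5 January 1984 (6×20 = 120 days in).
6 July 1984 is 303 days after the start; 303 ÷ 20 = 15 remainder 3. Last occurrence in the window: #16 on 3 July 1984.
Occurrences #7 through #16: 10 in total.

10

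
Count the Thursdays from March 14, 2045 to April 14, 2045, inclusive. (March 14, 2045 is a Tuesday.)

5

March 14, 2045 is a Tuesday; the first Thursday on or after it is March 16, 2045 (2 days later).
From March 16, 2045 to April 14, 2045: 15 + 14 = 29 days (rest of March, April).
29 ÷ 7 = 4 full weeks with remainder 1, so 4 more Thursdays after the first → 5.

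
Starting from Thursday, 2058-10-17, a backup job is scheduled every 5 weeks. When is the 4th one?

The 4th occurrence is 3 intervals after the first: 3 × 35 = 105 days after 2058-10-17.
October has 31 days — 14 days to the end of October leaves 91.
November has 30 days (61 left).
December has 31 days (30 left).
30 days into January → 2059-01-30.

2059-01-30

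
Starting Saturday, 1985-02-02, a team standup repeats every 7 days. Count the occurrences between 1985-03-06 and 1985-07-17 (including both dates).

Occurrences land 7·i days after 1985-02-02 for i = 0, 1, 2, …
1985-03-06 is 32 days after the start; 32 ÷ 7 = 4 remainder 4; since the remainder is 4, round up to i = 5. First occurrence in the window: #6 on 1985-03-09 (5×7 = 35 days in).
1985-07-17 is 165 days after the start; 165 ÷ 7 = 23 remainder 4. Last occurrence in the window: #24 on 1985-07-13.
Occurrences #6 through #24: 19 in total.

19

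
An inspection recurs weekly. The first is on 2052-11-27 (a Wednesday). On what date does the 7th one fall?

The 7th occurrence is 6 intervals after the first: 6 × 7 = 42 days after 2052-11-27.
November has 30 days — 3 days to the end of November leaves 39.
December has 31 days (8 left).
8 days into January → 2053-01-08.

2053-01-08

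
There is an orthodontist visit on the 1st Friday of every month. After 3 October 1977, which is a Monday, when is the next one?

7 October 1977

October 1977 starts on a Saturday, so its 1st Friday is 7 October 1977 (6 days in).
7 October 1977 is after 3 October 1977, so that is the next one.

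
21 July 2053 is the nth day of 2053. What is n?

202

Days in months before July: 31 + 28 + 31 + 30 + 31 + 30 = 181.
Plus 21 days into July → day 202.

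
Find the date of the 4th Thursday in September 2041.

September 2041 begins on a Sunday, so the first Thursday is September 5 (4 days later).
The 4th Thursday is 3 weeks later: 5 + 21 = 26.

September 26, 2041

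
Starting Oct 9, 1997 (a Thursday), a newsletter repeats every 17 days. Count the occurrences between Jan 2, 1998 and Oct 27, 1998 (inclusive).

18

Occurrences land 17·i days after Oct 9, 1997 for i = 0, 1, 2, …
Jan 2, 1998 is 85 days after the start; 85 ÷ 17 = 5 remainder 0. First occurrence in the window: #6 on Jan 2, 1998 (5×17 = 85 days in).
Oct 27, 1998 is 383 days after the start; 383 ÷ 17 = 22 remainder 9. Last occurrence in the window: #23 on Oct 18, 1998.
Occurrences #6 through #23: 18 in total.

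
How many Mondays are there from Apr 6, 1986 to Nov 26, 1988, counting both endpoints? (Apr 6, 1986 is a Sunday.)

138

Apr 6, 1986 is a Sunday; the first Monday on or after it is Apr 7, 1986 (1 day later).
From Apr 7, 1986 to Nov 26, 1988: 268 + 365 + 331 = 964 days (rest of 1986, 1987, to Nov 26, 1988 in 1988).
964 ÷ 7 = 137 full weeks with remainder 5, so 137 more Mondays after the first → 138.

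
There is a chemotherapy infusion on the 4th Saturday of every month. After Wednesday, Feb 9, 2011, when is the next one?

Feb 26, 2011

Feb 2011 starts on a Tuesday; its first Saturday is the 5th, so the 4th Saturday is the 26th — Feb 26, 2011.
Feb 26, 2011 is after Feb 9, 2011, so that is the next one.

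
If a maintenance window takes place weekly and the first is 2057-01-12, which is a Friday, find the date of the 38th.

2057-09-28

The 38th occurrence is 37 intervals after the first: 37 × 7 = 259 days after 2057-01-12.
January has 31 days — 19 days to the end of January leaves 240.
February has 28 days (212 left).
March has 31 days (181 left).
April has 30 days (151 left).
May has 31 days (120 left).
June has 30 days (90 left).
July has 31 days (59 left).
August has 31 days (28 left).
28 days into September → 2057-09-28.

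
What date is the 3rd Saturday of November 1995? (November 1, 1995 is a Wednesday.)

1995-11-18

November 1995 begins on a Wednesday, so the first Saturday is November 4 (3 days later).
The 3rd Saturday is 2 weeks later: 4 + 14 = 18.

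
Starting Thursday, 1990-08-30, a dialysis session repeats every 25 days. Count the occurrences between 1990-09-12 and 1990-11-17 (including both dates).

Occurrences land 25·i days after 1990-08-30 for i = 0, 1, 2, …
1990-09-12 is 13 days after the start; 13 ÷ 25 = 0 remainder 13; since the remainder is 13, round up to i = 1. First occurrence in the window: #2 on 1990-09-24 (1×25 = 25 days in).
1990-11-17 is 79 days after the start; 79 ÷ 25 = 3 remainder 4. Last occurrence in the window: #4 on 1990-11-13.
Occurrences #2 through #4: 3 in total.

3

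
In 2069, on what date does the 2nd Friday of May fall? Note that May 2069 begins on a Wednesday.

May 2069 begins on a Wednesday, so the first Friday is May 3 (2 days later).
The 2nd Friday is 1 weeks later: 3 + 7 = 10.

May 10, 2069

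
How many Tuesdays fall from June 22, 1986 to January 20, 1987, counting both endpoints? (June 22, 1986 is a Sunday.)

June 22, 1986 is a Sunday; the first Tuesday on or after it is June 24, 1986 (2 days later).
From June 24, 1986 to January 20, 1987: 6 + 31 + 31 + 30 + 31 + 30 + 31 + 20 = 210 days (rest of June, July, August, September, October, November, December, January).
210 ÷ 7 = 30 full weeks with remainder 0, so 30 more Tuesdays after the first → 31.

31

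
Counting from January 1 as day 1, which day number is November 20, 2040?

325

Days in months before November: 31 + 29 + 31 + 30 + 31 + 30 + 31 + 31 + 30 + 31 = 305.
Plus 20 days into November → day 325.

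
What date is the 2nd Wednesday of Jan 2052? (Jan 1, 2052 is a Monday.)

Jan 10, 2052

Jan 2052 begins on a Monday, so the first Wednesday is Jan 3 (2 days later).
The 2nd Wednesday is 1 weeks later: 3 + 7 = 10.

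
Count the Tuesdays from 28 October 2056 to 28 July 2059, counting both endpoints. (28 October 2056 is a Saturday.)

28 October 2056 is a Saturday; the first Tuesday on or after it is 31 October 2056 (3 days later).
From 31 October 2056 to 28 July 2059: 61 + 365 + 365 + 209 = 1000 days (rest of 2056, 2057, 2058, to 28 July 2059 in 2059).
1000 ÷ 7 = 142 full weeks with remainder 6, so 142 more Tuesdays after the first → 143.

143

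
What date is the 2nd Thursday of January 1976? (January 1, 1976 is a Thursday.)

8 January 1976

January 1976 begins on a Thursday, so the first Thursday is January 1.
The 2nd Thursday is 1 weeks later: 1 + 7 = 8.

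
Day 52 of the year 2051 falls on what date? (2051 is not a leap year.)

Feb 21, 2051

Jan has 31 days (52 − 31 = 21 remain).
21 into Feb → Feb 21.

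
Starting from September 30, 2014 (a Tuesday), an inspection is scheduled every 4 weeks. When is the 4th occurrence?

The 4th occurrence is 3 intervals after the first: 3 × 28 = 84 days after September 30, 2014.
September has 30 days — 0 days to the end of September leaves 84.
October has 31 days (53 left).
November has 30 days (23 left).
23 days into December → December 23, 2014.

December 23, 2014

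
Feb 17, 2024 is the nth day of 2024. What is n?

Days in months before Feb: 31 = 31.
Plus 17 days into Feb → day 48.

48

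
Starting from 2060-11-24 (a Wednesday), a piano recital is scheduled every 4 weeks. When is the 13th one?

2061-10-26

The 13th occurrence is 12 intervals after the first: 12 × 28 = 336 days after 2060-11-24.
November has 30 days — 6 days to the end of November leaves 330.
December has 31 days (299 left).
January has 31 days (268 left).
February has 28 days (240 left).
March has 31 days (209 left).
April has 30 days (179 left).
May has 31 days (148 left).
June has 30 days (118 left).
July has 31 days (87 left).
August has 31 days (56 left).
September has 30 days (26 left).
26 days into October → 2061-10-26.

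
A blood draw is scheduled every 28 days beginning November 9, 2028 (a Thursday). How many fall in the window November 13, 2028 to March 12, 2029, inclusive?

Occurrences land 28·i days after November 9, 2028 for i = 0, 1, 2, …
November 13, 2028 is 4 days after the start; 4 ÷ 28 = 0 remainder 4; since the remainder is 4, round up to i = 1. First occurrence in the window: #2 on December 7, 2028 (1×28 = 28 days in).
March 12, 2029 is 123 days after the start; 123 ÷ 28 = 4 remainder 11. Last occurrence in the window: #5 on March 1, 2029.
Occurrences #2 through #5: 4 in total.

4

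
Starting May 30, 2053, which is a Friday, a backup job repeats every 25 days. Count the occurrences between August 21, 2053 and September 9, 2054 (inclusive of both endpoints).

15

Occurrences land 25·i days after May 30, 2053 for i = 0, 1, 2, …
August 21, 2053 is 83 days after the start; 83 ÷ 25 = 3 remainder 8; since the remainder is 8, round up to i = 4. First occurrence in the window: #5 on September 7, 2053 (4×25 = 100 days in).
September 9, 2054 is 467 days after the start; 467 ÷ 25 = 18 remainder 17. Last occurrence in the window: #19 on August 23, 2054.
Occurrences #5 through #19: 15 in total.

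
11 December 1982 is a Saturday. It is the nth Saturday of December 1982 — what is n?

2nd

Day 11 falls in week ⌈11/7⌉ of the month.
Days 1–7 hold the 1st Saturday, 8–14 the 2nd, 15–21 the 3rd, 22–28 the 4th, 29–31 the 5th.
11 is in the range for the 2nd.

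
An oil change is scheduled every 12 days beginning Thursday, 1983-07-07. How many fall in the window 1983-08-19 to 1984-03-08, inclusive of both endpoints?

Occurrences land 12·i days after 1983-07-07 for i = 0, 1, 2, …
1983-08-19 is 43 days after the start; 43 ÷ 12 = 3 remainder 7; since the remainder is 7, round up to i = 4. First occurrence in the window: #5 on 1983-08-24 (4×12 = 48 days in).
1984-03-08 is 245 days after the start; 245 ÷ 12 = 20 remainder 5. Last occurrence in the window: #21 on 1984-03-03.
Occurrences #5 through #21: 17 in total.

17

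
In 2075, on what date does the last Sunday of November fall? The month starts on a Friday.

November 2075 begins on a Friday, so the first Sunday is November 3 (2 days later).
November 2075 has 30 days. Adding weeks: 3, 10, 17, 24 — the last one ≤ 30 is the 24th.

November 24, 2075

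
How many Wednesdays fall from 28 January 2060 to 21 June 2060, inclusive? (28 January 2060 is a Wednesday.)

21

28 January 2060 is a Wednesday; the first Wednesday on or after it is 28 January 2060.
From 28 January 2060 to 21 June 2060: 3 + 29 + 31 + 30 + 31 + 21 = 145 days (rest of January, February, March, April, May, June).
145 ÷ 7 = 20 full weeks with remainder 5, so 20 more Wednesdays after the first → 21.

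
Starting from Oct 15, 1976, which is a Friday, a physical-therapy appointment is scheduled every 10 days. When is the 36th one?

The 36th occurrence is 35 intervals after the first: 35 × 10 = 350 days after Oct 15, 1976.
Oct has 31 days — 16 days to the end of Oct leaves 334.
Nov has 30 days (304 left).
Dec has 31 days (273 left).
Jan has 31 days (242 left).
Feb has 28 days (214 left).
Mar has 31 days (183 left).
Apr has 30 days (153 left).
May has 31 days (122 left).
Jun has 30 days (92 left).
Jul has 31 days (61 left).
Aug has 31 days (30 left).
30 days into Sep → Sep 30, 1977.

Sep 30, 1977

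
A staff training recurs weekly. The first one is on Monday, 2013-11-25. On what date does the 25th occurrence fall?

2014-05-12

The 25th occurrence is 24 intervals after the first: 24 × 7 = 168 days after 2013-11-25.
November has 30 days — 5 days to the end of November leaves 163.
December has 31 days (132 left).
January has 31 days (101 left).
February has 28 days (73 left).
March has 31 days (42 left).
April has 30 days (12 left).
12 days into May → 2014-05-12.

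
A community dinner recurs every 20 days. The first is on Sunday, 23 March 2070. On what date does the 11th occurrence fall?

9 October 2070

The 11th occurrence is 10 intervals after the first: 10 × 20 = 200 days after 23 March 2070.
March has 31 days — 8 days to the end of March leaves 192.
April has 30 days (162 left).
May has 31 days (131 left).
June has 30 days (101 left).
July has 31 days (70 left).
August has 31 days (39 left).
September has 30 days (9 left).
9 days into October → 9 October 2070.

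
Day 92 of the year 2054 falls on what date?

2 April 2054

January has 31 days (92 − 31 = 61 remain).
February has 28 days (61 − 28 = 33 remain).
March has 31 days (33 − 31 = 2 remain).
2 into April → April 2.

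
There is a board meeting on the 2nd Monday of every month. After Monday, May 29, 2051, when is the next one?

May 2051 starts on a Monday; its first Monday is the 1st, so the 2nd Monday is the 8th — May 8, 2051.
That is not after May 29, 2051, so look at June 2051.
June 2051 starts on a Thursday; its first Monday is the 5th, so the 2nd Monday is the 12th — June 12, 2051.

June 12, 2051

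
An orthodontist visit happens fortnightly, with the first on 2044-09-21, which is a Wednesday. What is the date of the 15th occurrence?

The 15th occurrence is 14 intervals after the first: 14 × 14 = 196 days after 2044-09-21.
September has 30 days — 9 days to the end of September leaves 187.
October has 31 days (156 left).
November has 30 days (126 left).
December has 31 days (95 left).
January has 31 days (64 left).
February has 28 days (36 left).
March has 31 days (5 left).
5 days into April → 2045-04-05.

2045-04-05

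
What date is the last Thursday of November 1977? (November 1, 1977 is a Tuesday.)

November 24, 1977

November 1977 begins on a Tuesday, so the first Thursday is November 3 (2 days later).
November 1977 has 30 days. Adding weeks: 3, 10, 17, 24 — the last one ≤ 30 is the 24th.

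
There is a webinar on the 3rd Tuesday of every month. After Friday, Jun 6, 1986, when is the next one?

Jun 1986 starts on a Sunday; its first Tuesday is the 3rd, so the 3rd Tuesday is the 17th — Jun 17, 1986.
Jun 17, 1986 is after Jun 6, 1986, so that is the next one.

Jun 17, 1986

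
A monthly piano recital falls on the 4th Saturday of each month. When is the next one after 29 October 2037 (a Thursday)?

28 November 2037

October 2037 starts on a Thursday; its first Saturday is the 3rd, so the 4th Saturday is the 24th — 24 October 2037.
That is not after 29 October 2037, so look at November 2037.
November 2037 starts on a Sunday; its first Saturday is the 7th, so the 4th Saturday is the 28th — 28 November 2037.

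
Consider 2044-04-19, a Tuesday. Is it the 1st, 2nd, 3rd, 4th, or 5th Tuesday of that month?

3rd

Day 19 falls in week ⌈19/7⌉ of the month.
Days 1–7 hold the 1st Tuesday, 8–14 the 2nd, 15–21 the 3rd, 22–28 the 4th, 29–31 the 5th.
19 is in the range for the 3rd.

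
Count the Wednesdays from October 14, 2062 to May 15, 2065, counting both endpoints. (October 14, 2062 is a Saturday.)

October 14, 2062 is a Saturday; the first Wednesday on or after it is October 18, 2062 (4 days later).
From October 18, 2062 to May 15, 2065: 74 + 365 + 366 + 135 = 940 days (rest of 2062, 2063, 2064, to May 15, 2065 in 2065).
940 ÷ 7 = 134 full weeks with remainder 2, so 134 more Wednesdays after the first → 135.

135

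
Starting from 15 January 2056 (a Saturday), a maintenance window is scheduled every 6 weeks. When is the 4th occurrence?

20 May 2056

The 4th occurrence is 3 intervals after the first: 3 × 42 = 126 days after 15 January 2056.
January has 31 days — 16 days to the end of January leaves 110.
February has 29 days (81 left).
March has 31 days (50 left).
April has 30 days (20 left).
20 days into May → 20 May 2056.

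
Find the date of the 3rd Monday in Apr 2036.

Apr 21, 2036

Apr 2036 begins on a Tuesday, so the first Monday is Apr 7 (6 days later).
The 3rd Monday is 2 weeks later: 7 + 14 = 21.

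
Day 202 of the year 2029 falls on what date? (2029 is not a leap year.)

Jan has 31 days (202 − 31 = 171 remain).
Feb has 28 days (171 − 28 = 143 remain).
Mar has 31 days (143 − 31 = 112 remain).
Apr has 30 days (112 − 30 = 82 remain).
May has 31 days (82 − 31 = 51 remain).
Jun has 30 days (51 − 30 = 21 remain).
21 into Jul → Jul 21.

Jul 21, 2029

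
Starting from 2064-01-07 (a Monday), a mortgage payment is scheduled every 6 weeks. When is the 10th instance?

The 10th occurrence is 9 intervals after the first: 9 × 42 = 378 days after 2064-01-07.
January has 31 days — 24 days to the end of January leaves 354.
February has 29 days (325 left).
March has 31 days (294 left).
April has 30 days (264 left).
May has 31 days (233 left).
June has 30 days (203 left).
July has 31 days (172 left).
August has 31 days (141 left).
September has 30 days (111 left).
October has 31 days (80 left).
November has 30 days (50 left).
December has 31 days (19 left).
19 days into January → 2065-01-19.

2065-01-19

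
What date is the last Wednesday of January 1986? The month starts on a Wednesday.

January 29, 1986

January 1986 begins on a Wednesday, so the first Wednesday is January 1.
January 1986 has 31 days. Adding weeks: 1, 8, 15, 22, 29 — the last one ≤ 31 is the 29th.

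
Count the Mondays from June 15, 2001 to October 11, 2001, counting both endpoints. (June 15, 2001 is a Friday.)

June 15, 2001 is a Friday; the first Monday on or after it is June 18, 2001 (3 days later).
From June 18, 2001 to October 11, 2001: 12 + 31 + 31 + 30 + 11 = 115 days (rest of June, July, August, September, October).
115 ÷ 7 = 16 full weeks with remainder 3, so 16 more Mondays after the first → 17.

17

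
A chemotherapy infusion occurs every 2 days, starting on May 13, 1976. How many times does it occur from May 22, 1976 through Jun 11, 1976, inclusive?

Occurrences land 2·i days after May 13, 1976 for i = 0, 1, 2, …
May 22, 1976 is 9 days after the start; 9 ÷ 2 = 4 remainder 1; since the remainder is 1, round up to i = 5. First occurrence in the window: #6 on May 23, 1976 (5×2 = 10 days in).
Jun 11, 1976 is 29 days after the start; 29 ÷ 2 = 14 remainder 1. Last occurrence in the window: #15 on Jun 10, 1976.
Occurrences #6 through #15: 10 in total.

10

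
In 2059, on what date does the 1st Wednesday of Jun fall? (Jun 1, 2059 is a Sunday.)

Jun 2059 begins on a Sunday, so the first Wednesday is Jun 4 (3 days later).

Jun 4, 2059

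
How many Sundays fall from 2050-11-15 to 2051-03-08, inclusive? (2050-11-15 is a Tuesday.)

2050-11-15 is a Tuesday; the first Sunday on or after it is 2050-11-20 (5 days later).
From 2050-11-20 to 2051-03-08: 10 + 31 + 31 + 28 + 8 = 108 days (rest of November, December, January, February, March).
108 ÷ 7 = 15 full weeks with remainder 3, so 15 more Sundays after the first → 16.

16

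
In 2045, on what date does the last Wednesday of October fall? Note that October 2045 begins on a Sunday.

2045-10-25

October 2045 begins on a Sunday, so the first Wednesday is October 4 (3 days later).
October 2045 has 31 days. Adding weeks: 4, 11, 18, 25 — the last one ≤ 31 is the 25th.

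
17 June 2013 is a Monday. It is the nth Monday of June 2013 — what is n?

3rd

Day 17 falls in week ⌈17/7⌉ of the month.
Days 1–7 hold the 1st Monday, 8–14 the 2nd, 15–21 the 3rd, 22–28 the 4th, 29–31 the 5th.
17 is in the range for the 3rd.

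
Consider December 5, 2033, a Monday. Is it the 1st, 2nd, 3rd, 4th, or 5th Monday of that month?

Day 5 falls in week ⌈5/7⌉ of the month.
Days 1–7 hold the 1st Monday, 8–14 the 2nd, 15–21 the 3rd, 22–28 the 4th, 29–31 the 5th.
5 is in the range for the 1st.

1st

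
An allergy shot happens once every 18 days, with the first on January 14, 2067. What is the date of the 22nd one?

The 22nd occurrence is 21 intervals after the first: 21 × 18 = 378 days after January 14, 2067.
January has 31 days — 17 days to the end of January leaves 361.
February has 28 days (333 left).
March has 31 days (302 left).
April has 30 days (272 left).
May has 31 days (241 left).
June has 30 days (211 left).
July has 31 days (180 left).
August has 31 days (149 left).
September has 30 days (119 left).
October has 31 days (88 left).
November has 30 days (58 left).
December has 31 days (27 left).
27 days into January → January 27, 2068.

January 27, 2068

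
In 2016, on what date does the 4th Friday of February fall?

2016-02-26

February 2016 begins on a Monday, so the first Friday is February 5 (4 days later).
The 4th Friday is 3 weeks later: 5 + 21 = 26.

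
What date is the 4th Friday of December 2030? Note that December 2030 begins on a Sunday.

December 27, 2030

December 2030 begins on a Sunday, so the first Friday is December 6 (5 days later).
The 4th Friday is 3 weeks later: 6 + 21 = 27.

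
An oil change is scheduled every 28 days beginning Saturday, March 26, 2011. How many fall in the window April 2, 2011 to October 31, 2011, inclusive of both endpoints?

7

Occurrences land 28·i days after March 26, 2011 for i = 0, 1, 2, …
April 2, 2011 is 7 days after the start; 7 ÷ 28 = 0 remainder 7; since the remainder is 7, round up to i = 1. First occurrence in the window: #2 on April 23, 2011 (1×28 = 28 days in).
October 31, 2011 is 219 days after the start; 219 ÷ 28 = 7 remainder 23. Last occurrence in the window: #8 on October 8, 2011.
Occurrences #2 through #8: 7 in total.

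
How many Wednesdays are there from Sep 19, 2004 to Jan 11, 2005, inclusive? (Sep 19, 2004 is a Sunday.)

Sep 19, 2004 is a Sunday; the first Wednesday on or after it is Sep 22, 2004 (3 days later).
From Sep 22, 2004 to Jan 11, 2005: 8 + 31 + 30 + 31 + 11 = 111 days (rest of Sep, Oct, Nov, Dec, Jan).
111 ÷ 7 = 15 full weeks with remainder 6, so 15 more Wednesdays after the first → 16.

16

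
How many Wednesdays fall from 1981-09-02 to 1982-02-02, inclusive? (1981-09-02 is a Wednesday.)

1981-09-02 is a Wednesday; the first Wednesday on or after it is 1981-09-02.
From 1981-09-02 to 1982-02-02: 28 + 31 + 30 + 31 + 31 + 2 = 153 days (rest of September, October, November, December, January, February).
153 ÷ 7 = 21 full weeks with remainder 6, so 21 more Wednesdays after the first → 22.

22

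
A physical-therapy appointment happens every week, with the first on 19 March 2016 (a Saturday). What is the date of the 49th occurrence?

The 49th occurrence is 48 intervals after the first: 48 × 7 = 336 days after 19 March 2016.
March has 31 days — 12 days to the end of March leaves 324.
April has 30 days (294 left).
May has 31 days (263 left).
June has 30 days (233 left).
July has 31 days (202 left).
August has 31 days (171 left).
September has 30 days (141 left).
October has 31 days (110 left).
November has 30 days (80 left).
December has 31 days (49 left).
January has 31 days (18 left).
18 days into February → 18 February 2017.

18 February 2017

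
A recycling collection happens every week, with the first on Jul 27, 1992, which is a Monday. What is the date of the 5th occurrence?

The 5th occurrence is 4 intervals after the first: 4 × 7 = 28 days after Jul 27, 1992.
Jul has 31 days — 4 days to the end of Jul leaves 24.
24 days into Aug → Aug 24, 1992.

Aug 24, 1992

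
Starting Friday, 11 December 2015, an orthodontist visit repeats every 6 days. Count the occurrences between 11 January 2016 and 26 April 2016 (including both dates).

Occurrences land 6·i days after 11 December 2015 for i = 0, 1, 2, …
11 January 2016 is 31 days after the start; 31 ÷ 6 = 5 remainder 1; since the remainder is 1, round up to i = 6. First occurrence in the window: #7 on 16 January 2016 (6×6 = 36 days in).
26 April 2016 is 137 days after the start; 137 ÷ 6 = 22 remainder 5. Last occurrence in the window: #23 on 21 April 2016.
Occurrences #7 through #23: 17 in total.

17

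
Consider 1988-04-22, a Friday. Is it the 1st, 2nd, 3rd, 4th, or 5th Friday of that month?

Day 22 falls in week ⌈22/7⌉ of the month.
Days 1–7 hold the 1st Friday, 8–14 the 2nd, 15–21 the 3rd, 22–28 the 4th, 29–31 the 5th.
22 is in the range for the 4th.

4th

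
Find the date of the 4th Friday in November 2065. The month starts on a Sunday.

November 27, 2065

November 2065 begins on a Sunday, so the first Friday is November 6 (5 days later).
The 4th Friday is 3 weeks later: 6 + 21 = 27.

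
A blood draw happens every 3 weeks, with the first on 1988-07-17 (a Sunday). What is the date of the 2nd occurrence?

1988-08-07

The 2nd occurrence is 1 interval after the first: 1 × 21 = 21 days after 1988-07-17.
July has 31 days — 14 days to the end of July leaves 7.
7 days into August → 1988-08-07.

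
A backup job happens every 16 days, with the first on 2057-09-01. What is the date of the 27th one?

2058-10-22

The 27th occurrence is 26 intervals after the first: 26 × 16 = 416 days after 2057-09-01.
September has 30 days — 29 days to the end of September leaves 387.
October has 31 days (356 left).
November has 30 days (326 left).
December has 31 days (295 left).
January has 31 days (264 left).
February has 28 days (236 left).
March has 31 days (205 left).
April has 30 days (175 left).
May has 31 days (144 left).
June has 30 days (114 left).
July has 31 days (83 left).
August has 31 days (52 left).
September has 30 days (22 left).
22 days into October → 2058-10-22.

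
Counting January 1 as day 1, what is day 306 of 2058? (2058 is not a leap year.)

January has 31 days (306 − 31 = 275 remain).
February has 28 days (275 − 28 = 247 remain).
March has 31 days (247 − 31 = 216 remain).
April has 30 days (216 − 30 = 186 remain).
May has 31 days (186 − 31 = 155 remain).
June has 30 days (155 − 30 = 125 remain).
July has 31 days (125 − 31 = 94 remain).
August has 31 days (94 − 31 = 63 remain).
September has 30 days (63 − 30 = 33 remain).
October has 31 days (33 − 31 = 2 remain).
2 into November → November 2.

November 2, 2058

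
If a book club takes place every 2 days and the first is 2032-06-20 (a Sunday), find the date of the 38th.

The 38th occurrence is 37 intervals after the first: 37 × 2 = 74 days after 2032-06-20.
June has 30 days — 10 days to the end of June leaves 64.
July has 31 days (33 left).
August has 31 days (2 left).
2 days into September → 2032-09-02.

2032-09-02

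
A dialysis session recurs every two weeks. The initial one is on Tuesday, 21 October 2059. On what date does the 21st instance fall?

The 21st occurrence is 20 intervals after the first: 20 × 14 = 280 days after 21 October 2059.
October has 31 days — 10 days to the end of October leaves 270.
November has 30 days (240 left).
December has 31 days (209 left).
January has 31 days (178 left).
February has 29 days (149 left).
March has 31 days (118 left).
April has 30 days (88 left).
May has 31 days (57 left).
June has 30 days (27 left).
27 days into July → 27 July 2060.

27 July 2060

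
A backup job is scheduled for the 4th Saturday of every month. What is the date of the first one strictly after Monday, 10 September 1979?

22 September 1979

September 1979 starts on a Saturday; its first Saturday is the 1st, so the 4th Saturday is the 22nd — 22 September 1979.
22 September 1979 is after 10 September 1979, so that is the next one.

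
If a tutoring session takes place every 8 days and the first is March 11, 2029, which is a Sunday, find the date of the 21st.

The 21st occurrence is 20 intervals after the first: 20 × 8 = 160 days after March 11, 2029.
March has 31 days — 20 days to the end of March leaves 140.
April has 30 days (110 left).
May has 31 days (79 left).
June has 30 days (49 left).
July has 31 days (18 left).
18 days into August → August 18, 2029.

August 18, 2029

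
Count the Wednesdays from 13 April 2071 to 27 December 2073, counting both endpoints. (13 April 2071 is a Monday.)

142

13 April 2071 is a Monday; the first Wednesday on or after it is 15 April 2071 (2 days later).
From 15 April 2071 to 27 December 2073: 260 + 366 + 361 = 987 days (rest of 2071, 2072, to 27 December 2073 in 2073).
987 ÷ 7 = 141 full weeks with remainder 0, so 141 more Wednesdays after the first → 142.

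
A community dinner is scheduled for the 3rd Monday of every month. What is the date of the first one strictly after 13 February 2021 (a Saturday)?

15 February 2021

February 2021 starts on a Monday; its first Monday is the 1st, so the 3rd Monday is the 15th — 15 February 2021.
15 February 2021 is after 13 February 2021, so that is the next one.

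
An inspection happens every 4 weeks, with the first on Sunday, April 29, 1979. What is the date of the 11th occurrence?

February 3, 1980

The 11th occurrence is 10 intervals after the first: 10 × 28 = 280 days after April 29, 1979.
April has 30 days — 1 day to the end of April leaves 279.
May has 31 days (248 left).
June has 30 days (218 left).
July has 31 days (187 left).
August has 31 days (156 left).
September has 30 days (126 left).
October has 31 days (95 left).
November has 30 days (65 left).
December has 31 days (34 left).
January has 31 days (3 left).
3 days into February → February 3, 1980.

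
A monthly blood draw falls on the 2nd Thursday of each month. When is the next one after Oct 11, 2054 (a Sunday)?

Nov 12, 2054

Oct 2054 starts on a Thursday; its first Thursday is the 1st, so the 2nd Thursday is the 8th — Oct 8, 2054.
That is not after Oct 11, 2054, so look at Nov 2054.
Nov 2054 starts on a Sunday; its first Thursday is the 5th, so the 2nd Thursday is the 12th — Nov 12, 2054.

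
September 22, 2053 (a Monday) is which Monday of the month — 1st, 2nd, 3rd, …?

4th

Day 22 falls in week ⌈22/7⌉ of the month.
Days 1–7 hold the 1st Monday, 8–14 the 2nd, 15–21 the 3rd, 22–28 the 4th, 29–31 the 5th.
22 is in the range for the 4th.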